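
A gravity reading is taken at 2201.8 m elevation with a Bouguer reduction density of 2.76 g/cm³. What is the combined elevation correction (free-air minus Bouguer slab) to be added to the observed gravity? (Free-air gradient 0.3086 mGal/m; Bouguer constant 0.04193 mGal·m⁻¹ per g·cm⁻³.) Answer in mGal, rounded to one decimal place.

424.7

Combined gradient = 0.3086 − 0.04193 × 2.76 = 0.1928732 mGal/m
Combined elevation correction = 0.1928732 × 2201.8 = 424.7 mGal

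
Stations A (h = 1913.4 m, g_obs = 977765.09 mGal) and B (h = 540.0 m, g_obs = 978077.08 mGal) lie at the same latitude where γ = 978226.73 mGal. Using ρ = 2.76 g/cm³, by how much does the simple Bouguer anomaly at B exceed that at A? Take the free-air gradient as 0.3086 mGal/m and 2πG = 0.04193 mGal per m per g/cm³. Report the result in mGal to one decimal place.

47.1

Δg_SB(A) = 977765.09 − 978226.73 + 0.3086×1913.4 − 0.04193×2.76×1913.4 = -92.60 mGal
Δg_SB(B) = 978077.08 − 978226.73 + 0.3086×540.0 − 0.04193×2.76×540.0 = -45.50 mGal
Difference = -45.50 − (-92.60) = 47.10 mGal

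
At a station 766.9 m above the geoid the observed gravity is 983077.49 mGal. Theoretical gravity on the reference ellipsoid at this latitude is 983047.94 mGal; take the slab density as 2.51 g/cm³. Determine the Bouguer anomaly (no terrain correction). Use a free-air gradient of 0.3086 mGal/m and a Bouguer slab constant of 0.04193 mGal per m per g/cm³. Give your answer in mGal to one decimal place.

185.5

Free-air correction = 0.3086 × 766.9 = 236.67 mGal
Free-air anomaly = 983077.49 − 983047.94 + (236.67) = 266.22 mGal
Bouguer slab correction = 0.04193 × 2.51 × 766.9 = 80.71 mGal
Simple Bouguer anomaly = 266.22 − (80.71) = 185.51 mGal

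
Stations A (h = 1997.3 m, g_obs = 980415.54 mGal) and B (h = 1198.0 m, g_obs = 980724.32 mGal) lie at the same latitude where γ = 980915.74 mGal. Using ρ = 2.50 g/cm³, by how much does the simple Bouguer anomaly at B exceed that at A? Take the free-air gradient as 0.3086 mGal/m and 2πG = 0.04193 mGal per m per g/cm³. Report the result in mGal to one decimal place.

145.9

Δg_SB(A) = 980415.54 − 980915.74 + 0.3086×1997.3 − 0.04193×2.50×1997.3 = -93.20 mGal
Δg_SB(B) = 980724.32 − 980915.74 + 0.3086×1198.0 − 0.04193×2.50×1198.0 = 52.70 mGal
Difference = 52.70 − (-93.20) = 145.90 mGal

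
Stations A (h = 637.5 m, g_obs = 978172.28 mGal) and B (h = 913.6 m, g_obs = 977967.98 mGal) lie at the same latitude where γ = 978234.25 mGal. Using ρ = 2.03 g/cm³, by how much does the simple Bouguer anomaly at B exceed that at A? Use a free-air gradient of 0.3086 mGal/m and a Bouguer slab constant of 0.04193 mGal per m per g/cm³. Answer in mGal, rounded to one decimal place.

Δg_SB(A) = 978172.28 − 978234.25 + 0.3086×637.5 − 0.04193×2.03×637.5 = 80.50 mGal
Δg_SB(B) = 977967.98 − 978234.25 + 0.3086×913.6 − 0.04193×2.03×913.6 = -62.10 mGal
Difference = -62.10 − (80.50) = -142.60 mGal

-142.6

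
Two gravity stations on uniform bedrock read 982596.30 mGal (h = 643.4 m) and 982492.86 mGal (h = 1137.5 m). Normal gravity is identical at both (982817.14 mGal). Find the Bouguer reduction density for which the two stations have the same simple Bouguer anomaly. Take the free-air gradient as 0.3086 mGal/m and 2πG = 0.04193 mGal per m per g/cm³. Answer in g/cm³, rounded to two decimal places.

2.37

Δg_obs = 982492.86 − 982596.30 = -103.44 mGal over Δh = 1137.5 − 643.4 = 494.1 m
Equal Bouguer anomalies ⇒ Δg_obs + (0.3086 − 0.04193ρ)·Δh = 0
0.3086 − 0.04193ρ = −Δg_obs/Δh = 0.20935
ρ = (0.3086 − 0.20935) / 0.04193 = 2.37 g/cm³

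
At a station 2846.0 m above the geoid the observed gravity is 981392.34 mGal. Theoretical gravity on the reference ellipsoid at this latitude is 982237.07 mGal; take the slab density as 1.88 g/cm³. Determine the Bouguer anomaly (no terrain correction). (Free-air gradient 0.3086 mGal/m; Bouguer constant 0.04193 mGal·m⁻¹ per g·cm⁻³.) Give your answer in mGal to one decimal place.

-190.8

Free-air correction = 0.3086 × 2846.0 = 878.28 mGal
Free-air anomaly = 981392.34 − 982237.07 + (878.28) = 33.55 mGal
Bouguer slab correction = 0.04193 × 1.88 × 2846.0 = 224.35 mGal
Simple Bouguer anomaly = 33.55 − (224.35) = -190.80 mGal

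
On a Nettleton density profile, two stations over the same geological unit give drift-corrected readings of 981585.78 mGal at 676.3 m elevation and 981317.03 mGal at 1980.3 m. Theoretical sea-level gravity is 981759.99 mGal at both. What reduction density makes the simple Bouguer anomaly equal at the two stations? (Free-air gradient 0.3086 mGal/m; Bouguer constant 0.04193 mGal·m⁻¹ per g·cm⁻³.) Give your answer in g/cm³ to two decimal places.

Δg_obs = 981317.03 − 981585.78 = -268.75 mGal over Δh = 1980.3 − 676.3 = 1304.0 m
Equal Bouguer anomalies ⇒ Δg_obs + (0.3086 − 0.04193ρ)·Δh = 0
0.3086 − 0.04193ρ = −Δg_obs/Δh = 0.20610
ρ = (0.3086 − 0.20610) / 0.04193 = 2.44 g/cm³

2.44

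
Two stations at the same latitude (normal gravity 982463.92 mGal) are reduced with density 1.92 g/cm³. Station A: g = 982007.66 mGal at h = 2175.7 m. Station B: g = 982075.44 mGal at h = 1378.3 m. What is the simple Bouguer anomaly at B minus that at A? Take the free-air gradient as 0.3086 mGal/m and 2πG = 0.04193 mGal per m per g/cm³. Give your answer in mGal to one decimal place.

-114.1

Δg_SB(A) = 982007.66 − 982463.92 + 0.3086×2175.7 − 0.04193×1.92×2175.7 = 40.00 mGal
Δg_SB(B) = 982075.44 − 982463.92 + 0.3086×1378.3 − 0.04193×1.92×1378.3 = -74.10 mGal
Difference = -74.10 − (40.00) = -114.10 mGal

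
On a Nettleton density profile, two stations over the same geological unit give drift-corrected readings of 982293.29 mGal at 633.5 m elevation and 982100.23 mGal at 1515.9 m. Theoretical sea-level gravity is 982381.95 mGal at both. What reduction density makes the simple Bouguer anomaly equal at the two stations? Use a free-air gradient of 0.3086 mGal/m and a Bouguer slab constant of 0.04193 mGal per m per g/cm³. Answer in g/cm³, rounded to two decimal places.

2.14

Δg_obs = 982100.23 − 982293.29 = -193.06 mGal over Δh = 1515.9 − 633.5 = 882.4 m
Equal Bouguer anomalies ⇒ Δg_obs + (0.3086 − 0.04193ρ)·Δh = 0
0.3086 − 0.04193ρ = −Δg_obs/Δh = 0.21879
ρ = (0.3086 − 0.21879) / 0.04193 = 2.14 g/cm³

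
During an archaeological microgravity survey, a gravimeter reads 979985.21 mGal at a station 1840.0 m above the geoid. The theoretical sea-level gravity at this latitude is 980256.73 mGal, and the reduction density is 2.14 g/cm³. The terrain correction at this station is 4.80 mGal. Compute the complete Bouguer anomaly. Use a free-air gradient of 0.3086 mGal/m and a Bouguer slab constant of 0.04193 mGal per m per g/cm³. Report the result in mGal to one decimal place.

136.0

Free-air correction = 0.3086 × 1840.0 = 567.82 mGal
Free-air anomaly = 979985.21 − 980256.73 + (567.82) = 296.30 mGal
Bouguer slab correction = 0.04193 × 2.14 × 1840.0 = 165.10 mGal
Simple Bouguer anomaly = 296.30 − (165.10) = 131.20 mGal
Complete Bouguer anomaly = 131.20 + 4.80 = 136.00 mGal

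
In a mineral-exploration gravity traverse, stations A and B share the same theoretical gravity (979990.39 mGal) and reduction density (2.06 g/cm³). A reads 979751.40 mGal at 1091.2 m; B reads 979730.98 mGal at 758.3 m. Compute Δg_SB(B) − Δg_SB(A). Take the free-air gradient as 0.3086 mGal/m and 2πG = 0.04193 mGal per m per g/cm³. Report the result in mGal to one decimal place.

-94.4

Δg_SB(A) = 979751.40 − 979990.39 + 0.3086×1091.2 − 0.04193×2.06×1091.2 = 3.50 mGal
Δg_SB(B) = 979730.98 − 979990.39 + 0.3086×758.3 − 0.04193×2.06×758.3 = -90.90 mGal
Difference = -90.90 − (3.50) = -94.40 mGal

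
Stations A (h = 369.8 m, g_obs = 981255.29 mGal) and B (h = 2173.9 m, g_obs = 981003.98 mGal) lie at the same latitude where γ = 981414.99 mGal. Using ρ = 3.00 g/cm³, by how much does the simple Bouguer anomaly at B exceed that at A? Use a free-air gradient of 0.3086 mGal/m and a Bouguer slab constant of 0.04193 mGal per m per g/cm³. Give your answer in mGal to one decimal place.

Δg_SB(A) = 981255.29 − 981414.99 + 0.3086×369.8 − 0.04193×3.00×369.8 = -92.10 mGal
Δg_SB(B) = 981003.98 − 981414.99 + 0.3086×2173.9 − 0.04193×3.00×2173.9 = -13.60 mGal
Difference = -13.60 − (-92.10) = 78.50 mGal

78.5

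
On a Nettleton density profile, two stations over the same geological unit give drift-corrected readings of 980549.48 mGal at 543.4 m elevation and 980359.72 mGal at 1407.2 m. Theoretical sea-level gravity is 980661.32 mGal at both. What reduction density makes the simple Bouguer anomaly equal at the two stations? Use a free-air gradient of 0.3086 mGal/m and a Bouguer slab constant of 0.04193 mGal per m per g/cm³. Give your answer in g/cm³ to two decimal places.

Δg_obs = 980359.72 − 980549.48 = -189.76 mGal over Δh = 1407.2 − 543.4 = 863.8 m
Equal Bouguer anomalies ⇒ Δg_obs + (0.3086 − 0.04193ρ)·Δh = 0
0.3086 − 0.04193ρ = −Δg_obs/Δh = 0.21968
ρ = (0.3086 − 0.21968) / 0.04193 = 2.12 g/cm³

2.12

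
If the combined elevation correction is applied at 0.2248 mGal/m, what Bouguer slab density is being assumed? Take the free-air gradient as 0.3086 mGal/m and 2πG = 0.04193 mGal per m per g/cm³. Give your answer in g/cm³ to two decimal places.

0.2248 = 0.3086 − 0.04193 × ρ
ρ = (0.3086 − 0.2248) / 0.04193 = 2.00 g/cm³

2.00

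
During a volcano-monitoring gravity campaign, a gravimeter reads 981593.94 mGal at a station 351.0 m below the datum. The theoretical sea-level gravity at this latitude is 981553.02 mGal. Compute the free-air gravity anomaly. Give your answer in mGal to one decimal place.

Free-air correction = 0.3086 × -351.0 = -108.32 mGal
Free-air anomaly = 981593.94 − 981553.02 + (-108.32) = -67.40 mGal

-67.4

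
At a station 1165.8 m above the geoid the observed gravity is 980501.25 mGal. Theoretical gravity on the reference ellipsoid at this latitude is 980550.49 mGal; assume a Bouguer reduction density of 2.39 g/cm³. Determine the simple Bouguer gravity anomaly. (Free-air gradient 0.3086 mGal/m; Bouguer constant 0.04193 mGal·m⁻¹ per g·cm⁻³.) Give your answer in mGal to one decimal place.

Free-air correction = 0.3086 × 1165.8 = 359.77 mGal
Free-air anomaly = 980501.25 − 980550.49 + (359.77) = 310.53 mGal
Bouguer slab correction = 0.04193 × 2.39 × 1165.8 = 116.83 mGal
Simple Bouguer anomaly = 310.53 − (116.83) = 193.70 mGal

193.7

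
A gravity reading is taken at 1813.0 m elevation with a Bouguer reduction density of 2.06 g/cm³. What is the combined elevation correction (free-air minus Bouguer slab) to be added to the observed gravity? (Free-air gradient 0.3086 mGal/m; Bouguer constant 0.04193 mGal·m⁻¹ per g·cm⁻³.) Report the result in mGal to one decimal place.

Combined gradient = 0.3086 − 0.04193 × 2.06 = 0.2222242 mGal/m
Combined elevation correction = 0.2222242 × 1813.0 = 402.9 mGal

402.9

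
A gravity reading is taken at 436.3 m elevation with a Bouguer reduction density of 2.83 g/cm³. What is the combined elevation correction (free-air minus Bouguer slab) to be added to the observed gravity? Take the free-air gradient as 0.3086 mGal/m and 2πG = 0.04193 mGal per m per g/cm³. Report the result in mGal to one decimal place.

Combined gradient = 0.3086 − 0.04193 × 2.83 = 0.1899381 mGal/m
Combined elevation correction = 0.1899381 × 436.3 = 82.9 mGal

82.9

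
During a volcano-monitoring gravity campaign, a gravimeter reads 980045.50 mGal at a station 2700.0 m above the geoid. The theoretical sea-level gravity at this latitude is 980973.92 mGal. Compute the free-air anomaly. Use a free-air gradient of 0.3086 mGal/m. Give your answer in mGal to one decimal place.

Free-air correction = 0.3086 × 2700.0 = 833.22 mGal
Free-air anomaly = 980045.50 − 980973.92 + (833.22) = -95.20 mGal

-95.2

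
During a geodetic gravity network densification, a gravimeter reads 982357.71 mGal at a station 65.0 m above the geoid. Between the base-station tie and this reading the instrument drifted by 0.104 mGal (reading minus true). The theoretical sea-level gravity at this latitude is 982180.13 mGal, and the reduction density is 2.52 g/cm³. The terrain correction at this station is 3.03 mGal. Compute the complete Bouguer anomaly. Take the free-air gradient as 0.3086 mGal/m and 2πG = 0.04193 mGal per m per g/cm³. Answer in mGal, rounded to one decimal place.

193.7

Drift-corrected reading = 982357.71 − (0.104) = 982357.606 mGal
Free-air correction = 0.3086 × 65.0 = 20.06 mGal
Free-air anomaly = 982357.606 − 982180.13 + (20.06) = 197.536 mGal
Bouguer slab correction = 0.04193 × 2.52 × 65.0 = 6.87 mGal
Simple Bouguer anomaly = 197.536 − (6.87) = 190.666 mGal
Complete Bouguer anomaly = 190.666 + 3.03 = 193.696 mGal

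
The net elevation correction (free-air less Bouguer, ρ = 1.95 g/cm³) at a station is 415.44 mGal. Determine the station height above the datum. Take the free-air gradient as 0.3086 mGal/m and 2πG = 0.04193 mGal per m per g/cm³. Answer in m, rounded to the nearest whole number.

Combined gradient = 0.3086 − 0.04193 × 1.95 = 0.2268365 mGal/m
h = 415.44 / 0.2268365 = 1831.45 m

1831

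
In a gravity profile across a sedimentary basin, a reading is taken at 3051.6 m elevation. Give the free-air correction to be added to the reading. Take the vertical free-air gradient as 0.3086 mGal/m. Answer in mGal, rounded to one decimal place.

Free-air correction = 0.3086 × 3051.6 = 941.7 mGal

941.7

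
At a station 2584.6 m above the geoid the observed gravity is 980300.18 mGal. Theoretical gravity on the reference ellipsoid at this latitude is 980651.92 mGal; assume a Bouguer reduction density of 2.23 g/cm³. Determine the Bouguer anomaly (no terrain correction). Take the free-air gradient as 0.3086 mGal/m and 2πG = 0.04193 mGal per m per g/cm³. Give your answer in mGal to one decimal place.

204.2

Free-air correction = 0.3086 × 2584.6 = 797.61 mGal
Free-air anomaly = 980300.18 − 980651.92 + (797.61) = 445.87 mGal
Bouguer slab correction = 0.04193 × 2.23 × 2584.6 = 241.67 mGal
Simple Bouguer anomaly = 445.87 − (241.67) = 204.20 mGal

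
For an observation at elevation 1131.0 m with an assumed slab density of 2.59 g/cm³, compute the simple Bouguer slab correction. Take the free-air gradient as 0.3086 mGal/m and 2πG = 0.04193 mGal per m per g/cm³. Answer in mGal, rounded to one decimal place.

Bouguer slab correction = 0.04193 × 2.59 × 1131.0 = 122.8 mGal

122.8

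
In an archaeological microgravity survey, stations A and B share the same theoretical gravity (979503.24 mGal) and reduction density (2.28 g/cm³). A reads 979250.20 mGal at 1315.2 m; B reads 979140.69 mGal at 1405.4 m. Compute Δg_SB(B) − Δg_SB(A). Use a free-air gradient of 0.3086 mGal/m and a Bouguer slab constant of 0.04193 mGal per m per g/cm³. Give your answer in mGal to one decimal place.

-90.3

Δg_SB(A) = 979250.20 − 979503.24 + 0.3086×1315.2 − 0.04193×2.28×1315.2 = 27.10 mGal
Δg_SB(B) = 979140.69 − 979503.24 + 0.3086×1405.4 − 0.04193×2.28×1405.4 = -63.20 mGal
Difference = -63.20 − (27.10) = -90.30 mGal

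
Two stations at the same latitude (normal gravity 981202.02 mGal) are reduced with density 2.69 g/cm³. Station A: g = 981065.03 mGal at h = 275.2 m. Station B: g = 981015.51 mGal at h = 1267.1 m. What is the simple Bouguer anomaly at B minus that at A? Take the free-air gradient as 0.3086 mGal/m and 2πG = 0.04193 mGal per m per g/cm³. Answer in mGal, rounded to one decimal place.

144.7

Δg_SB(A) = 981065.03 − 981202.02 + 0.3086×275.2 − 0.04193×2.69×275.2 = -83.10 mGal
Δg_SB(B) = 981015.51 − 981202.02 + 0.3086×1267.1 − 0.04193×2.69×1267.1 = 61.60 mGal
Difference = 61.60 − (-83.10) = 144.70 mGal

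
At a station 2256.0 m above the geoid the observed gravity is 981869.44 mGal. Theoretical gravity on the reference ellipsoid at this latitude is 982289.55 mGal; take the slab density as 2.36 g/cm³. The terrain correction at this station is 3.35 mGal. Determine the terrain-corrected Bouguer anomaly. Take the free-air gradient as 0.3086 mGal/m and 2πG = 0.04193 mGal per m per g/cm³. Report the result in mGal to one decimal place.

Free-air correction = 0.3086 × 2256.0 = 696.20 mGal
Free-air anomaly = 981869.44 − 982289.55 + (696.20) = 276.09 mGal
Bouguer slab correction = 0.04193 × 2.36 × 2256.0 = 223.24 mGal
Simple Bouguer anomaly = 276.09 − (223.24) = 52.85 mGal
Complete Bouguer anomaly = 52.85 + 3.35 = 56.20 mGal

56.2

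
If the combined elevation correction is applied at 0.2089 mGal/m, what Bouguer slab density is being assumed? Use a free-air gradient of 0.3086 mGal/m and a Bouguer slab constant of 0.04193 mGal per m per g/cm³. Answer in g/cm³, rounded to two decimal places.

2.38

0.2089 = 0.3086 − 0.04193 × ρ
ρ = (0.3086 − 0.2089) / 0.04193 = 2.38 g/cm³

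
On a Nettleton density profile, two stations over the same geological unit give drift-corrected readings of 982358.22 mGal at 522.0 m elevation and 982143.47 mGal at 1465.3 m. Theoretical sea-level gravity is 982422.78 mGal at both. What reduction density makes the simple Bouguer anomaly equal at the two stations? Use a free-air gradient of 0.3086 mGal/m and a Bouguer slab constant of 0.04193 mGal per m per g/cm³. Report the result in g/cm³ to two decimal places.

1.93

Δg_obs = 982143.47 − 982358.22 = -214.75 mGal over Δh = 1465.3 − 522.0 = 943.3 m
Equal Bouguer anomalies ⇒ Δg_obs + (0.3086 − 0.04193ρ)·Δh = 0
0.3086 − 0.04193ρ = −Δg_obs/Δh = 0.22766
ρ = (0.3086 − 0.22766) / 0.04193 = 1.93 g/cm³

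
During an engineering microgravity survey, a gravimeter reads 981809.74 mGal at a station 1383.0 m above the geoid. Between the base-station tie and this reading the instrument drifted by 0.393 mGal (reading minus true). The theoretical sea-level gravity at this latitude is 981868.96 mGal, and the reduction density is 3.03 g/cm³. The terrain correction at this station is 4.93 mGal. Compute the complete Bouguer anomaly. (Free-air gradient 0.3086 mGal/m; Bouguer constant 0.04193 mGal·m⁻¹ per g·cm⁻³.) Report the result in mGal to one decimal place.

Drift-corrected reading = 981809.74 − (0.393) = 981809.347 mGal
Free-air correction = 0.3086 × 1383.0 = 426.79 mGal
Free-air anomaly = 981809.347 − 981868.96 + (426.79) = 367.177 mGal
Bouguer slab correction = 0.04193 × 3.03 × 1383.0 = 175.71 mGal
Simple Bouguer anomaly = 367.177 − (175.71) = 191.467 mGal
Complete Bouguer anomaly = 191.467 + 4.93 = 196.397 mGal

196.4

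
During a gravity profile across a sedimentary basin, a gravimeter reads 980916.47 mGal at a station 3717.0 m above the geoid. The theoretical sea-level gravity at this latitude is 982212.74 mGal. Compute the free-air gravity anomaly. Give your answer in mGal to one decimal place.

Free-air correction = 0.3086 × 3717.0 = 1147.07 mGal
Free-air anomaly = 980916.47 − 982212.74 + (1147.07) = -149.20 mGal

-149.2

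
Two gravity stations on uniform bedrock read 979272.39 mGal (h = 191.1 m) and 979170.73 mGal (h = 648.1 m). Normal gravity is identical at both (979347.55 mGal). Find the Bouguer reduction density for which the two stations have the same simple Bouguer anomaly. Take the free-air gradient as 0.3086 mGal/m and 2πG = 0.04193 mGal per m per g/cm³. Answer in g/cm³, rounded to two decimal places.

2.05

Δg_obs = 979170.73 − 979272.39 = -101.66 mGal over Δh = 648.1 − 191.1 = 457.0 m
Equal Bouguer anomalies ⇒ Δg_obs + (0.3086 − 0.04193ρ)·Δh = 0
0.3086 − 0.04193ρ = −Δg_obs/Δh = 0.22245
ρ = (0.3086 − 0.22245) / 0.04193 = 2.05 g/cm³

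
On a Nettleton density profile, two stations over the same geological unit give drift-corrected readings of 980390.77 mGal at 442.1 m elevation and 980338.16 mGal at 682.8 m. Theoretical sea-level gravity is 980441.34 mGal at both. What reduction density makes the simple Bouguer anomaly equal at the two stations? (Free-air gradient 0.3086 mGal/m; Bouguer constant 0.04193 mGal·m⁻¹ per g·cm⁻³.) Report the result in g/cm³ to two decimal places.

Δg_obs = 980338.16 − 980390.77 = -52.61 mGal over Δh = 682.8 − 442.1 = 240.7 m
Equal Bouguer anomalies ⇒ Δg_obs + (0.3086 − 0.04193ρ)·Δh = 0
0.3086 − 0.04193ρ = −Δg_obs/Δh = 0.21857
ρ = (0.3086 − 0.21857) / 0.04193 = 2.15 g/cm³

2.15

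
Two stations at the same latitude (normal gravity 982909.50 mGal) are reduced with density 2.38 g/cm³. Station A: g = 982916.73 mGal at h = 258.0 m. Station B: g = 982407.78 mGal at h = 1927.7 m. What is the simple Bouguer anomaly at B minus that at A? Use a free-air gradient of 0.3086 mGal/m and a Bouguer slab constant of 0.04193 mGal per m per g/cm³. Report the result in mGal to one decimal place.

Δg_SB(A) = 982916.73 − 982909.50 + 0.3086×258.0 − 0.04193×2.38×258.0 = 61.10 mGal
Δg_SB(B) = 982407.78 − 982909.50 + 0.3086×1927.7 − 0.04193×2.38×1927.7 = -99.20 mGal
Difference = -99.20 − (61.10) = -160.30 mGal

-160.3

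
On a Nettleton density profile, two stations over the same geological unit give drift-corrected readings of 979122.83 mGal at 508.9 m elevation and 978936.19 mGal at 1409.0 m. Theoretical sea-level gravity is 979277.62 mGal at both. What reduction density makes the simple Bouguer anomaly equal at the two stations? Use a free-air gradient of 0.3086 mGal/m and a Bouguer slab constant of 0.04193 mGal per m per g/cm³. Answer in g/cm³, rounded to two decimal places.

Δg_obs = 978936.19 − 979122.83 = -186.64 mGal over Δh = 1409.0 − 508.9 = 900.1 m
Equal Bouguer anomalies ⇒ Δg_obs + (0.3086 − 0.04193ρ)·Δh = 0
0.3086 − 0.04193ρ = −Δg_obs/Δh = 0.20735
ρ = (0.3086 − 0.20735) / 0.04193 = 2.41 g/cm³

2.41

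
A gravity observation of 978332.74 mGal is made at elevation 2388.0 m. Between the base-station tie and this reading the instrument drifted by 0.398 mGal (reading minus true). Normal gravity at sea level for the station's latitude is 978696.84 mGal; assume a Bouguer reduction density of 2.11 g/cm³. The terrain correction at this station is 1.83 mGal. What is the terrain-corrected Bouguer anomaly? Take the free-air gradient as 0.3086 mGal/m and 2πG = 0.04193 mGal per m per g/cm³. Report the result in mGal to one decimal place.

163.0

Drift-corrected reading = 978332.74 − (0.398) = 978332.342 mGal
Free-air correction = 0.3086 × 2388.0 = 736.94 mGal
Free-air anomaly = 978332.342 − 978696.84 + (736.94) = 372.442 mGal
Bouguer slab correction = 0.04193 × 2.11 × 2388.0 = 211.27 mGal
Simple Bouguer anomaly = 372.442 − (211.27) = 161.172 mGal
Complete Bouguer anomaly = 161.172 + 1.83 = 163.002 mGal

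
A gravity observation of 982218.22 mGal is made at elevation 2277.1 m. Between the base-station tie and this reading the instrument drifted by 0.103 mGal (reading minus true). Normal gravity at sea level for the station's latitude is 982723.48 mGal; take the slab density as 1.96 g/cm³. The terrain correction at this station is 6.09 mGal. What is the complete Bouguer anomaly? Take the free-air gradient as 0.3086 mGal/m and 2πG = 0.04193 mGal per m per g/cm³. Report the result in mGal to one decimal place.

Drift-corrected reading = 982218.22 − (0.103) = 982218.117 mGal
Free-air correction = 0.3086 × 2277.1 = 702.71 mGal
Free-air anomaly = 982218.117 − 982723.48 + (702.71) = 197.347 mGal
Bouguer slab correction = 0.04193 × 1.96 × 2277.1 = 187.14 mGal
Simple Bouguer anomaly = 197.347 − (187.14) = 10.207 mGal
Complete Bouguer anomaly = 10.207 + 6.09 = 16.297 mGal

16.3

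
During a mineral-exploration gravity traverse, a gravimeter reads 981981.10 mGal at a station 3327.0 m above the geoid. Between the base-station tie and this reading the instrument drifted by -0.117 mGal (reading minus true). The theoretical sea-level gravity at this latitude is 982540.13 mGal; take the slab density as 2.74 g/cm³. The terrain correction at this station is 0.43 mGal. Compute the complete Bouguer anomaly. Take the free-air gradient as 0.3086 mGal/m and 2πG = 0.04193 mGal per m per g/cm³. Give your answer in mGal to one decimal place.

86.0

Drift-corrected reading = 981981.10 − (-0.117) = 981981.217 mGal
Free-air correction = 0.3086 × 3327.0 = 1026.71 mGal
Free-air anomaly = 981981.217 − 982540.13 + (1026.71) = 467.797 mGal
Bouguer slab correction = 0.04193 × 2.74 × 3327.0 = 382.23 mGal
Simple Bouguer anomaly = 467.797 − (382.23) = 85.567 mGal
Complete Bouguer anomaly = 85.567 + 0.43 = 85.997 mGal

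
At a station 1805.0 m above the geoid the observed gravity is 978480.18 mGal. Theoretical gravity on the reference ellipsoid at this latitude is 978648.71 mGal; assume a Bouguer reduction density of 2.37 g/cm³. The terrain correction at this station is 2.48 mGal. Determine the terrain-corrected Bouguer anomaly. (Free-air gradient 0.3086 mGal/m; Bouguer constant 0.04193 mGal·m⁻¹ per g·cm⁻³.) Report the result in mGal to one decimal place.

211.6

Free-air correction = 0.3086 × 1805.0 = 557.02 mGal
Free-air anomaly = 978480.18 − 978648.71 + (557.02) = 388.49 mGal
Bouguer slab correction = 0.04193 × 2.37 × 1805.0 = 179.37 mGal
Simple Bouguer anomaly = 388.49 − (179.37) = 209.12 mGal
Complete Bouguer anomaly = 209.12 + 2.48 = 211.60 mGal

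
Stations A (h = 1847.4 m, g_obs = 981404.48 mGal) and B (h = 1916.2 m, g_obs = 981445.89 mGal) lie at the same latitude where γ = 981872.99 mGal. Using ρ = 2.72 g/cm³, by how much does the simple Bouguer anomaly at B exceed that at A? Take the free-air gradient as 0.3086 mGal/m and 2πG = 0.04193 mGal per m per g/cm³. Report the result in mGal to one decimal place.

54.8

Δg_SB(A) = 981404.48 − 981872.99 + 0.3086×1847.4 − 0.04193×2.72×1847.4 = -109.10 mGal
Δg_SB(B) = 981445.89 − 981872.99 + 0.3086×1916.2 − 0.04193×2.72×1916.2 = -54.30 mGal
Difference = -54.30 − (-109.10) = 54.80 mGal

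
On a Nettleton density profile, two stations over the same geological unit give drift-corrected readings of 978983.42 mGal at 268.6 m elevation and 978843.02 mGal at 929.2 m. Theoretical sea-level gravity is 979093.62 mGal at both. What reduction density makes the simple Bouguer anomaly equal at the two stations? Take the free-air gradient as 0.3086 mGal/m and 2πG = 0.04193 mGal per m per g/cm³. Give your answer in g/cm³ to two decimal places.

2.29

Δg_obs = 978843.02 − 978983.42 = -140.40 mGal over Δh = 929.2 − 268.6 = 660.6 m
Equal Bouguer anomalies ⇒ Δg_obs + (0.3086 − 0.04193ρ)·Δh = 0
0.3086 − 0.04193ρ = −Δg_obs/Δh = 0.21253
ρ = (0.3086 − 0.21253) / 0.04193 = 2.29 g/cm³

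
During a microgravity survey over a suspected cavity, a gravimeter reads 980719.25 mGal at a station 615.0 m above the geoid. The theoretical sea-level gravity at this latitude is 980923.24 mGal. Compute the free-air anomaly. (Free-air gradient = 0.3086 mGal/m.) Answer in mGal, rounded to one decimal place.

Free-air correction = 0.3086 × 615.0 = 189.79 mGal
Free-air anomaly = 980719.25 − 980923.24 + (189.79) = -14.20 mGal

-14.2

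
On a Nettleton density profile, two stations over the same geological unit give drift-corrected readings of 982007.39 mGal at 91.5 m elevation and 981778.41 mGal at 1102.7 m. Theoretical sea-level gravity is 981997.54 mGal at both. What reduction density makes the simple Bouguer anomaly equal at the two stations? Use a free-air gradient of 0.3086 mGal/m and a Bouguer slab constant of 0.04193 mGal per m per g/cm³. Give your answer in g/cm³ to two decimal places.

Δg_obs = 981778.41 − 982007.39 = -228.98 mGal over Δh = 1102.7 − 91.5 = 1011.2 m
Equal Bouguer anomalies ⇒ Δg_obs + (0.3086 − 0.04193ρ)·Δh = 0
0.3086 − 0.04193ρ = −Δg_obs/Δh = 0.22644
ρ = (0.3086 − 0.22644) / 0.04193 = 1.96 g/cm³

1.96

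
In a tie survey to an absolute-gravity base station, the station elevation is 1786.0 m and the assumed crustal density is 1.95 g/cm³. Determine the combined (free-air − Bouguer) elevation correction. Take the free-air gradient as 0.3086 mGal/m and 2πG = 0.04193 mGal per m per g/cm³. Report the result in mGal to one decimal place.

Combined gradient = 0.3086 − 0.04193 × 1.95 = 0.2268365 mGal/m
Combined elevation correction = 0.2268365 × 1786.0 = 405.1 mGal

405.1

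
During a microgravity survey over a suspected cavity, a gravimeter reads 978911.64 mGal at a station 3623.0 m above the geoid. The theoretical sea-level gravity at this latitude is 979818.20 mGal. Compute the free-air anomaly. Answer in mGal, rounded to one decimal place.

211.5

Free-air correction = 0.3086 × 3623.0 = 1118.06 mGal
Free-air anomaly = 978911.64 − 979818.20 + (1118.06) = 211.50 mGal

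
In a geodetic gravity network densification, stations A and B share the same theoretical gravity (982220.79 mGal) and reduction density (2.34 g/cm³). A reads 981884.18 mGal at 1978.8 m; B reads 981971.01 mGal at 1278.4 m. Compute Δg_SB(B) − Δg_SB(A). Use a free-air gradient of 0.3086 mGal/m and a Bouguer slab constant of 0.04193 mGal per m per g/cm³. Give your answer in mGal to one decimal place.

-60.6

Δg_SB(A) = 981884.18 − 982220.79 + 0.3086×1978.8 − 0.04193×2.34×1978.8 = 79.90 mGal
Δg_SB(B) = 981971.01 − 982220.79 + 0.3086×1278.4 − 0.04193×2.34×1278.4 = 19.30 mGal
Difference = 19.30 − (79.90) = -60.60 mGal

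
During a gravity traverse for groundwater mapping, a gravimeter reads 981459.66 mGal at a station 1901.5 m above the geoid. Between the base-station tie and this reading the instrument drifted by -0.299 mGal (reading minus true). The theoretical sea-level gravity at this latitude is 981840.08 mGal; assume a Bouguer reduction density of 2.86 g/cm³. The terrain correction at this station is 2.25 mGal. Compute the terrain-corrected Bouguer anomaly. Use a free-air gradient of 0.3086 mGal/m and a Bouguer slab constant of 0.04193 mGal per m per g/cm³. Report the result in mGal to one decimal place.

-19.1

Drift-corrected reading = 981459.66 − (-0.299) = 981459.959 mGal
Free-air correction = 0.3086 × 1901.5 = 586.80 mGal
Free-air anomaly = 981459.959 − 981840.08 + (586.80) = 206.679 mGal
Bouguer slab correction = 0.04193 × 2.86 × 1901.5 = 228.03 mGal
Simple Bouguer anomaly = 206.679 − (228.03) = -21.351 mGal
Complete Bouguer anomaly = -21.351 + 2.25 = -19.101 mGal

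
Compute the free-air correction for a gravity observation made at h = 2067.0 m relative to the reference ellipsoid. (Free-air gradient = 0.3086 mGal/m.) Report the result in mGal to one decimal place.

Free-air correction = 0.3086 × 2067.0 = 637.9 mGal

637.9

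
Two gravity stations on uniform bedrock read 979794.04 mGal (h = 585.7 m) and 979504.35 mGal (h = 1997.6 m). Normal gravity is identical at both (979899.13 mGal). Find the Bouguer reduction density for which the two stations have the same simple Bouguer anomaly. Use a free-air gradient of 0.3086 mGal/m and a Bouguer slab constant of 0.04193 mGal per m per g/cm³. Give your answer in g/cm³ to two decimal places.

2.47

Δg_obs = 979504.35 − 979794.04 = -289.69 mGal over Δh = 1997.6 − 585.7 = 1411.9 m
Equal Bouguer anomalies ⇒ Δg_obs + (0.3086 − 0.04193ρ)·Δh = 0
0.3086 − 0.04193ρ = −Δg_obs/Δh = 0.20518
ρ = (0.3086 − 0.20518) / 0.04193 = 2.47 g/cm³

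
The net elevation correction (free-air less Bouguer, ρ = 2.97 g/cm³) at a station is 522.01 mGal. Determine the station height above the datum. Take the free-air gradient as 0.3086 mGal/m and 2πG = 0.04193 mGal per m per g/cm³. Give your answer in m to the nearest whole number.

2836

Combined gradient = 0.3086 − 0.04193 × 2.97 = 0.1840679 mGal/m
h = 522.01 / 0.1840679 = 2835.96 m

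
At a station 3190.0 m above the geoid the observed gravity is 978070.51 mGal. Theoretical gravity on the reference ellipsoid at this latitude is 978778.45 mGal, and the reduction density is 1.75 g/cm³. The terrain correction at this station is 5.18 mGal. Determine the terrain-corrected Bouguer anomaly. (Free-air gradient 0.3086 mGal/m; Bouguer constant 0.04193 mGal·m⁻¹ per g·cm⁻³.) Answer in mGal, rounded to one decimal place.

Free-air correction = 0.3086 × 3190.0 = 984.43 mGal
Free-air anomaly = 978070.51 − 978778.45 + (984.43) = 276.49 mGal
Bouguer slab correction = 0.04193 × 1.75 × 3190.0 = 234.07 mGal
Simple Bouguer anomaly = 276.49 − (234.07) = 42.42 mGal
Complete Bouguer anomaly = 42.42 + 5.18 = 47.60 mGal

47.6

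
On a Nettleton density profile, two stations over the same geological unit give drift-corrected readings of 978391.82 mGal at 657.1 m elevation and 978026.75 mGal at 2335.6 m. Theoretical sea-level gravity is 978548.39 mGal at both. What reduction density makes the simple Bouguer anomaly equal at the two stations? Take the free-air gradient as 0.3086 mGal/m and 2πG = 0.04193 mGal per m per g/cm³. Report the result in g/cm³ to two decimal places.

Δg_obs = 978026.75 − 978391.82 = -365.07 mGal over Δh = 2335.6 − 657.1 = 1678.5 m
Equal Bouguer anomalies ⇒ Δg_obs + (0.3086 − 0.04193ρ)·Δh = 0
0.3086 − 0.04193ρ = −Δg_obs/Δh = 0.21750
ρ = (0.3086 − 0.21750) / 0.04193 = 2.17 g/cm³

2.17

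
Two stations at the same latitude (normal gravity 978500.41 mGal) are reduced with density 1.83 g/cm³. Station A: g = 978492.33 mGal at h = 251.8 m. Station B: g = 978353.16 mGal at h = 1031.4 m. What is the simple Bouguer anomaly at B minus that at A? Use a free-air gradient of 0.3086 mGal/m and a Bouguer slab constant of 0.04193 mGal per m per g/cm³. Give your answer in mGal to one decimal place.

41.6

Δg_SB(A) = 978492.33 − 978500.41 + 0.3086×251.8 − 0.04193×1.83×251.8 = 50.30 mGal
Δg_SB(B) = 978353.16 − 978500.41 + 0.3086×1031.4 − 0.04193×1.83×1031.4 = 91.90 mGal
Difference = 91.90 − (50.30) = 41.60 mGal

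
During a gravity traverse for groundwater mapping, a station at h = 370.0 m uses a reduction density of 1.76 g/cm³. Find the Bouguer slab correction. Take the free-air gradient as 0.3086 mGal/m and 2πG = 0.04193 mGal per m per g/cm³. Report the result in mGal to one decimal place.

27.3

Bouguer slab correction = 0.04193 × 1.76 × 370.0 = 27.3 mGal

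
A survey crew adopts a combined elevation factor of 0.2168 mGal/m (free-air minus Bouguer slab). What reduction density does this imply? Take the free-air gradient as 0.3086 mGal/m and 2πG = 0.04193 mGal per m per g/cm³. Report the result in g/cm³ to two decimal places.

0.2168 = 0.3086 − 0.04193 × ρ
ρ = (0.3086 − 0.2168) / 0.04193 = 2.19 g/cm³

2.19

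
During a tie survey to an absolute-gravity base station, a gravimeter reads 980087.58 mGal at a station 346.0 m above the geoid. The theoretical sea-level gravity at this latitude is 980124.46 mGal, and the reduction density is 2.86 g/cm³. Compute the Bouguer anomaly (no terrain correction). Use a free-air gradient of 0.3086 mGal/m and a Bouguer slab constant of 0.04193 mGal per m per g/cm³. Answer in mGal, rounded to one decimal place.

Free-air correction = 0.3086 × 346.0 = 106.78 mGal
Free-air anomaly = 980087.58 − 980124.46 + (106.78) = 69.90 mGal
Bouguer slab correction = 0.04193 × 2.86 × 346.0 = 41.49 mGal
Simple Bouguer anomaly = 69.90 − (41.49) = 28.41 mGal

28.4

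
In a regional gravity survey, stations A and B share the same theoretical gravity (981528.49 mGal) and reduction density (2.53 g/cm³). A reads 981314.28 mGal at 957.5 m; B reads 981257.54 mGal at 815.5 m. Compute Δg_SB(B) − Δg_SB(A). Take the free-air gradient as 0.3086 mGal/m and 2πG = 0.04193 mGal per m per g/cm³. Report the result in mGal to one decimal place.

-85.5

Δg_SB(A) = 981314.28 − 981528.49 + 0.3086×957.5 − 0.04193×2.53×957.5 = -20.30 mGal
Δg_SB(B) = 981257.54 − 981528.49 + 0.3086×815.5 − 0.04193×2.53×815.5 = -105.80 mGal
Difference = -105.80 − (-20.30) = -85.50 mGal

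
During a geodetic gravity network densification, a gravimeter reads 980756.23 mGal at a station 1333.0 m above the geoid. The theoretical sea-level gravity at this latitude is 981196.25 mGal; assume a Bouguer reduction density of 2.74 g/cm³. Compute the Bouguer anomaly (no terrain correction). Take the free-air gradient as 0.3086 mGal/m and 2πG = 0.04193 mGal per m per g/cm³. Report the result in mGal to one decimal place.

Free-air correction = 0.3086 × 1333.0 = 411.36 mGal
Free-air anomaly = 980756.23 − 981196.25 + (411.36) = -28.66 mGal
Bouguer slab correction = 0.04193 × 2.74 × 1333.0 = 153.15 mGal
Simple Bouguer anomaly = -28.66 − (153.15) = -181.81 mGal

-181.8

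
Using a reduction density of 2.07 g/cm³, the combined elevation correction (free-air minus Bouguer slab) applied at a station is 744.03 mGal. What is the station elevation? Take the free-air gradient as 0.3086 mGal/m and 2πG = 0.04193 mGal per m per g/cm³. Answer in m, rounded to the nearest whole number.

3354

Combined gradient = 0.3086 − 0.04193 × 2.07 = 0.2218049 mGal/m
h = 744.03 / 0.2218049 = 3354.43 m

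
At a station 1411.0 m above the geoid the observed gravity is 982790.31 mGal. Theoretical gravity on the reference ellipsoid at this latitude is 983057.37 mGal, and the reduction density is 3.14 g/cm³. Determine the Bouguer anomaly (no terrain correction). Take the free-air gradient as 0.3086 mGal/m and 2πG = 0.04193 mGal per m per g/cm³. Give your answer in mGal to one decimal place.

Free-air correction = 0.3086 × 1411.0 = 435.43 mGal
Free-air anomaly = 982790.31 − 983057.37 + (435.43) = 168.37 mGal
Bouguer slab correction = 0.04193 × 3.14 × 1411.0 = 185.77 mGal
Simple Bouguer anomaly = 168.37 − (185.77) = -17.40 mGal

-17.4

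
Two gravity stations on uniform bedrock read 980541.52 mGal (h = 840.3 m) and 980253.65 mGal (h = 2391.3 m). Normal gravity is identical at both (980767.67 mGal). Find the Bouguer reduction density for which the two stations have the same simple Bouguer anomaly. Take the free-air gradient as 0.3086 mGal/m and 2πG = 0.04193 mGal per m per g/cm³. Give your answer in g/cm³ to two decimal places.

Δg_obs = 980253.65 − 980541.52 = -287.87 mGal over Δh = 2391.3 − 840.3 = 1551.0 m
Equal Bouguer anomalies ⇒ Δg_obs + (0.3086 − 0.04193ρ)·Δh = 0
0.3086 − 0.04193ρ = −Δg_obs/Δh = 0.18560
ρ = (0.3086 − 0.18560) / 0.04193 = 2.93 g/cm³

2.93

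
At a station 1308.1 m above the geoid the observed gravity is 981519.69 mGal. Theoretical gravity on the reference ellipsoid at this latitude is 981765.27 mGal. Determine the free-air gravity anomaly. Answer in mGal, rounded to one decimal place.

158.1

Free-air correction = 0.3086 × 1308.1 = 403.68 mGal
Free-air anomaly = 981519.69 − 981765.27 + (403.68) = 158.10 mGal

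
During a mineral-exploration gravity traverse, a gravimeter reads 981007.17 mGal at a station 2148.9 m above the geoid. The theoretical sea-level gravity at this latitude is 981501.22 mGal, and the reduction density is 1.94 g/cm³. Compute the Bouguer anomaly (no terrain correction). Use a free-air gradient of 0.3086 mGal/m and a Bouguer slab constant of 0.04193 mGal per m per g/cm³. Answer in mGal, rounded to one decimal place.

-5.7

Free-air correction = 0.3086 × 2148.9 = 663.15 mGal
Free-air anomaly = 981007.17 − 981501.22 + (663.15) = 169.10 mGal
Bouguer slab correction = 0.04193 × 1.94 × 2148.9 = 174.80 mGal
Simple Bouguer anomaly = 169.10 − (174.80) = -5.70 mGal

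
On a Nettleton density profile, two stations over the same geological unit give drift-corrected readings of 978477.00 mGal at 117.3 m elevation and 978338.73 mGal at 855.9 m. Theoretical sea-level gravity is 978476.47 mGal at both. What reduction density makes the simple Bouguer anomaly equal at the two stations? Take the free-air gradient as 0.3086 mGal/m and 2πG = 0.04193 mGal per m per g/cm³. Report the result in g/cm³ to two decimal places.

Δg_obs = 978338.73 − 978477.00 = -138.27 mGal over Δh = 855.9 − 117.3 = 738.6 m
Equal Bouguer anomalies ⇒ Δg_obs + (0.3086 − 0.04193ρ)·Δh = 0
0.3086 − 0.04193ρ = −Δg_obs/Δh = 0.18721
ρ = (0.3086 − 0.18721) / 0.04193 = 2.90 g/cm³

2.90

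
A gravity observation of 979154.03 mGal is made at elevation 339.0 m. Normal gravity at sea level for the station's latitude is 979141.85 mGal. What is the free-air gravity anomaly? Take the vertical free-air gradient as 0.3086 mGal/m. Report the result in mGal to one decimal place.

116.8

Free-air correction = 0.3086 × 339.0 = 104.62 mGal
Free-air anomaly = 979154.03 − 979141.85 + (104.62) = 116.80 mGal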